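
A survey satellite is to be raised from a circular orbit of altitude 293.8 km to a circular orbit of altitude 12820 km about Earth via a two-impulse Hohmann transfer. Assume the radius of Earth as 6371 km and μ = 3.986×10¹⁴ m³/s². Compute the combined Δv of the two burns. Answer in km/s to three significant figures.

Δv_total ≈ 2.97 km/s

r₁ = 6371 + 293.8 = 6664.8 km = 6.6648×10⁶ m.
r₂ = 6371 + 12820 = 19191 km = 1.9191×10⁷ m.
Transfer ellipse a_t = (r₁ + r₂)/2 = 1.293×10⁷ m.
At r₁: circular v_c1 = √(μ/r₁) = 7733 m/s; transfer-perigee v_p = √[μ(2/r₁ − 1/a_t)] = 9422 m/s.
Δv₁ = v_p − v_c1 = 1689 m/s.
At r₂: circular v_c2 = √(μ/r₂) = 4557 m/s; transfer-apogee v_a = √[μ(2/r₂ − 1/a_t)] = 3272 m/s.
Δv₂ = v_c2 − v_a = 1285 m/s.
Total Δv = Δv₁ + Δv₂ = 2974 m/s = 2.974 km/s.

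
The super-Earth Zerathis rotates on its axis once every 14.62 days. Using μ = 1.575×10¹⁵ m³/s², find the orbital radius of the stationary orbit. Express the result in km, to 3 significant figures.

r_sync ≈ 3.99×10⁵ km

T = 14.62 days = 1.263×10⁶ s.
A synchronous orbit has period T, so by Kepler's third law a = (μT²/4π²)^(1/3).
μT²/4π² = 1.575×10¹⁵ × (1.263×10⁶)² / 39.48 = 6.366×10²⁵ m³.
a = 3.993×10⁸ m = 3.9928×10⁵ km.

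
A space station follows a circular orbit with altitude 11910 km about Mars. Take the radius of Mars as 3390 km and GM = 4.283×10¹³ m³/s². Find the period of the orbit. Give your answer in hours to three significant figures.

T ≈ 16.0 hours

r = 3390 + 11910 = 15300 km = 1.5300×10⁷ m.
Kepler's third law: T = 2π√(r³/μ) = 2π√((1.530×10⁷)³ / 4.283×10¹³).
r³/μ = 8.362×10⁷ s², so T = 2π × 9.145×10³ = 5.746×10⁴ s.
Converting: 5.746×10⁴ s ÷ 3600 = 15.96 hours.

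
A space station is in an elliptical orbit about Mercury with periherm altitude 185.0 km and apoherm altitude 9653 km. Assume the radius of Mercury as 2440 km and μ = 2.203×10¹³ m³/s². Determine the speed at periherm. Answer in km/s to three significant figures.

r_p = 2440 + 185.0 = 2625.0 km = 2.6250×10⁶ m.
r_a = 2440 + 9653 = 12093 km = 1.2093×10⁷ m.
Semi-major axis a = (r_p + r_a)/2 = 7359.0 km = 7.359×10⁶ m.
Vis-viva: v² = μ(2/r − 1/a) = 2.203×10¹³ × (7.619×10⁻⁷ − 1.359×10⁻⁷) = 1.379×10⁷ m²/s².
v = 3714 m/s = 3.714 km/s.

v ≈ 3.71 km/s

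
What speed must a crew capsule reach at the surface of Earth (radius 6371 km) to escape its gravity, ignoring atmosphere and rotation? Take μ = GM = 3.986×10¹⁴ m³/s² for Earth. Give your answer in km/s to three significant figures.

v_esc ≈ 11.2 km/s

r = R = 6.371×10⁶ m.
Escape speed v_esc = √(2μ/r) = √(2 × 3.986×10¹⁴ / 6.371×10⁶) = √(1.251×10⁸) = 11190 m/s.
= 11.19 km/s.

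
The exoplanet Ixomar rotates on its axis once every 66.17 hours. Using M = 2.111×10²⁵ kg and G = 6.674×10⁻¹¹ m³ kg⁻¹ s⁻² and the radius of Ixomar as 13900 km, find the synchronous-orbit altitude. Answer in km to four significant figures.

h_sync ≈ 1.126×10⁵ km

μ = GM = 6.674×10⁻¹¹ × 2.111×10²⁵ = 1.409×10¹⁵ m³/s².
T = 66.17 hours = 2.382×10⁵ s.
A synchronous orbit has period T, so by Kepler's third law a = (μT²/4π²)^(1/3).
μT²/4π² = 1.409×10¹⁵ × (2.382×10⁵)² / 39.48 = 2.025×10²⁴ m³.
a = 1.265×10⁸ m = 1.2652×10⁵ km.
Altitude h = a − R = 1.2652×10⁵ − 13900 = 1.1262×10⁵ km.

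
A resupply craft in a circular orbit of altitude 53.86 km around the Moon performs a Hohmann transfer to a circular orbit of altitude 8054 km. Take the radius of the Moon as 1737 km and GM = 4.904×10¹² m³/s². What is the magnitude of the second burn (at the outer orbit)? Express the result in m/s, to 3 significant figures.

Δv ≈ 314 m/s

r₁ = 1737 + 53.86 = 1790.9 km = 1.7909×10⁶ m.
r₂ = 1737 + 8054 = 9791.0 km = 9.7910×10⁶ m.
Transfer ellipse a_t = (r₁ + r₂)/2 = 5.791×10⁶ m.
At r₁: circular v_c1 = √(μ/r₁) = 1655 m/s; transfer-perilune v_p = √[μ(2/r₁ − 1/a_t)] = 2152 m/s.
At r₂: circular v_c2 = √(μ/r₂) = 707.7 m/s; transfer-apolune v_a = √[μ(2/r₂ − 1/a_t)] = 393.6 m/s.
Δv₂ = v_c2 − v_a = 314.2 m/s.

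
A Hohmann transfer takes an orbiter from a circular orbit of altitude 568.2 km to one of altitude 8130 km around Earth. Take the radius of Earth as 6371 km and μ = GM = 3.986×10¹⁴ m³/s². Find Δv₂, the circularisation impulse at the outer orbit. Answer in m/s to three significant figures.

r₁ = 6371 + 568.2 = 6939.2 km = 6.9392×10⁶ m.
r₂ = 6371 + 8130 = 14501 km = 1.4501×10⁷ m.
Transfer ellipse a_t = (r₁ + r₂)/2 = 1.072×10⁷ m.
At r₁: circular v_c1 = √(μ/r₁) = 7579 m/s; transfer-perigee v_p = √[μ(2/r₁ − 1/a_t)] = 8815 m/s.
At r₂: circular v_c2 = √(μ/r₂) = 5243 m/s; transfer-apogee v_a = √[μ(2/r₂ − 1/a_t)] = 4218 m/s.
Δv₂ = v_c2 − v_a = 1025 m/s.

Δv ≈ 1020 m/s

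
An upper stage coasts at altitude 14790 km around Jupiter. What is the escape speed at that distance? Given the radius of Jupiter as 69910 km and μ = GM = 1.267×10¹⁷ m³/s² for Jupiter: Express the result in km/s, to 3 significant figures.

v_esc ≈ 54.7 km/s

r = 69910 + 14790 = 84700 km = 8.4700×10⁷ m.
Escape speed v_esc = √(2μ/r) = √(2 × 1.267×10¹⁷ / 8.470×10⁷) = √(2.992×10⁹) = 54700 m/s.
= 54.70 km/s.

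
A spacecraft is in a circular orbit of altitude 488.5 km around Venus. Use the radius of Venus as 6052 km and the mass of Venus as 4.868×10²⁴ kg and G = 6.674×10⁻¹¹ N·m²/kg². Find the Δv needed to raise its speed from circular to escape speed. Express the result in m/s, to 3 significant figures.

Δv ≈ 2920 m/s

μ = GM = 6.674×10⁻¹¹ × 4.868×10²⁴ = 3.249×10¹⁴ m³/s².
r = 6052 + 488.5 = 6540.5 km = 6.5405×10⁶ m.
Circular speed v_c = √(μ/r) = 7048 m/s.
Escape speed v_esc = √(2μ/r) = √2 × v_c = 9967 m/s.
Δv = v_esc − v_c = 2919 m/s.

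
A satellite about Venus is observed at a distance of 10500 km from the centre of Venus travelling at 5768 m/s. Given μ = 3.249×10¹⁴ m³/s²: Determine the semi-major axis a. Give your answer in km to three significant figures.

r = 1.050×10⁷ m.
Specific orbital energy ε = v²/2 − μ/r = (5768)²/2 − 3.249×10¹⁴/1.050×10⁷ = -1.431×10⁷ J/kg.
Since ε = −μ/(2a), a = −μ/(2ε) = 1.135×10⁷ m = 11354 km.

a ≈ 11400 km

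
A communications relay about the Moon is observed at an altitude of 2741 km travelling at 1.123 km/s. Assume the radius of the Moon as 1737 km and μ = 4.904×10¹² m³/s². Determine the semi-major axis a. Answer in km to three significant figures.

r = 1737 + 2741 = 4478.0 km = 4.478×10⁶ m.
Vis-viva rearranged: 1/a = 2/r − v²/μ = 4.466×10⁻⁷ − 2.572×10⁻⁷ = 1.895×10⁻⁷ m⁻¹.
a = 5.278×10⁶ m = 5278.0 km.

a ≈ 5280 km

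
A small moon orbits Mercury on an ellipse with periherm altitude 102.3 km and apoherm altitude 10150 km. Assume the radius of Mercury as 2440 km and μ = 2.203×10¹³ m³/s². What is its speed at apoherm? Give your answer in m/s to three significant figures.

r_p = 2440 + 102.3 = 2542.3 km = 2.5423×10⁶ m.
r_a = 2440 + 10150 = 12590 km = 1.2590×10⁷ m.
Semi-major axis a = (r_p + r_a)/2 = 7566.1 km = 7.566×10⁶ m.
Vis-viva: v² = μ(2/r − 1/a) = 2.203×10¹³ × (1.589×10⁻⁷ − 1.322×10⁻⁷) = 5.880×10⁵ m²/s².
v = 766.8 m/s.

v ≈ 767 m/s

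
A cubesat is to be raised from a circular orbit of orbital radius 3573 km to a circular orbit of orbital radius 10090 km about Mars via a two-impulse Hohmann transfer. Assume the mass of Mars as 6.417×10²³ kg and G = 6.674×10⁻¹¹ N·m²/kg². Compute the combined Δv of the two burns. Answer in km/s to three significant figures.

Δv_total ≈ 1.32 km/s

μ = GM = 6.674×10⁻¹¹ × 6.417×10²³ = 4.283×10¹³ m³/s².
r₁ = 3573 km = 3.573×10⁶ m.
r₂ = 10090 km = 1.009×10⁷ m.
Transfer ellipse a_t = (r₁ + r₂)/2 = 6.832×10⁶ m.
At r₁: circular v_c1 = √(μ/r₁) = 3462 m/s; transfer-periapsis v_p = √[μ(2/r₁ − 1/a_t)] = 4208 m/s.
Δv₁ = v_p − v_c1 = 745.4 m/s.
At r₂: circular v_c2 = √(μ/r₂) = 2060 m/s; transfer-apoapsis v_a = √[μ(2/r₂ − 1/a_t)] = 1490 m/s.
Δv₂ = v_c2 − v_a = 570.3 m/s.
Total Δv = Δv₁ + Δv₂ = 1316 m/s = 1.316 km/s.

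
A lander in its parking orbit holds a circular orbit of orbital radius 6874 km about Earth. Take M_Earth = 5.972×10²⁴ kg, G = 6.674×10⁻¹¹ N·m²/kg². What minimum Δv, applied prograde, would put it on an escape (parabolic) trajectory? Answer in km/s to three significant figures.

Δv ≈ 3.15 km/s

μ = GM = 6.674×10⁻¹¹ × 5.972×10²⁴ = 3.986×10¹⁴ m³/s².
r = 6874 km = 6.874×10⁶ m.
Circular speed v_c = √(μ/r) = 7615 m/s.
Escape speed v_esc = √(2μ/r) = √2 × v_c = 10770 m/s.
Δv = v_esc − v_c = 3154 m/s = 3.154 km/s.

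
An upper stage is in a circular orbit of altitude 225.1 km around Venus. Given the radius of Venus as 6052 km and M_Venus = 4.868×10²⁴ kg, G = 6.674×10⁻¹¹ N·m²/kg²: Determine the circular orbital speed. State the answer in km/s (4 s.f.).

μ = GM = 6.674×10⁻¹¹ × 4.868×10²⁴ = 3.249×10¹⁴ m³/s².
r = 6052 + 225.1 = 6277.1 km = 6.2771×10⁶ m.
For a circular orbit v = √(μ/r) = √(3.249×10¹⁴ / 6.277×10⁶) = √(5.176×10⁷) = 7194 m/s.
That is 7.194 km/s.

v ≈ 7.194 km/s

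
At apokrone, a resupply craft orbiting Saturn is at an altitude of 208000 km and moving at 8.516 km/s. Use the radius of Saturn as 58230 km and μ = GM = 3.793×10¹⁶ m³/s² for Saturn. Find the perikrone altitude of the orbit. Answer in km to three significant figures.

perikrone altitude ≈ 32700 km

r_a = 58230 + 208000 = 2.6623×10⁵ km = 2.662×10⁸ m.
Specific energy ε = v²/2 − μ/r = -1.062×10⁸ J/kg, so a = −μ/(2ε) = 1.786×10⁸ m.
The apsides satisfy r_p + r_a = 2a, so the perikrone radius is 2a − r_a = 9.089×10⁷ m = 90894 km.
Perikrone altitude = 90894 − 58230 = 32664 km.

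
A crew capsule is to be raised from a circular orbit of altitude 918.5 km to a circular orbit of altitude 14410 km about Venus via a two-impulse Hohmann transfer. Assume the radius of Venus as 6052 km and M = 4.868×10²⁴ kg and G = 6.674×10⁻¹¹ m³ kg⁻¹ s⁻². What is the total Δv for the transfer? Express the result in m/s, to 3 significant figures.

Δv_total ≈ 2660 m/s

μ = GM = 6.674×10⁻¹¹ × 4.868×10²⁴ = 3.249×10¹⁴ m³/s².
r₁ = 6052 + 918.5 = 6970.5 km = 6.9705×10⁶ m.
r₂ = 6052 + 14410 = 20462 km = 2.0462×10⁷ m.
Transfer ellipse a_t = (r₁ + r₂)/2 = 1.372×10⁷ m.
At r₁: circular v_c1 = √(μ/r₁) = 6827 m/s; transfer-periapsis v_p = √[μ(2/r₁ − 1/a_t)] = 8339 m/s.
Δv₁ = v_p − v_c1 = 1511 m/s.
At r₂: circular v_c2 = √(μ/r₂) = 3985 m/s; transfer-apoapsis v_a = √[μ(2/r₂ − 1/a_t)] = 2841 m/s.
Δv₂ = v_c2 − v_a = 1144 m/s.
Total Δv = Δv₁ + Δv₂ = 2656 m/s.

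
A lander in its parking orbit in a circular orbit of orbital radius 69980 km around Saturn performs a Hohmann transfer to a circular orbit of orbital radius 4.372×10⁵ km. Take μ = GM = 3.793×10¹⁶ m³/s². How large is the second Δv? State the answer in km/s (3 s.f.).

Δv ≈ 4.42 km/s

r₁ = 69980 km = 6.998×10⁷ m.
r₂ = 4.372×10⁵ km = 4.372×10⁸ m.
Transfer ellipse a_t = (r₁ + r₂)/2 = 2.536×10⁸ m.
At r₁: circular v_c1 = √(μ/r₁) = 23280 m/s; transfer-perikrone v_p = √[μ(2/r₁ − 1/a_t)] = 30570 m/s.
At r₂: circular v_c2 = √(μ/r₂) = 9314 m/s; transfer-apokrone v_a = √[μ(2/r₂ − 1/a_t)] = 4893 m/s.
Δv₂ = v_c2 − v_a = 4421 m/s.
= 4.421 km/s.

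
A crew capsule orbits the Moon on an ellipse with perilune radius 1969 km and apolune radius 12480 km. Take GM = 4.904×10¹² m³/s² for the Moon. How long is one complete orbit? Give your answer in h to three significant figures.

T ≈ 15.3 h

Semi-major axis a = (r_p + r_a)/2 = (1969.0 + 12480)/2 = 7224.5 km = 7.224×10⁶ m.
By Kepler's third law T = 2π√(a³/μ) = 2π × 8.769×10³ = 5.510×10⁴ s.
= 15.30 h.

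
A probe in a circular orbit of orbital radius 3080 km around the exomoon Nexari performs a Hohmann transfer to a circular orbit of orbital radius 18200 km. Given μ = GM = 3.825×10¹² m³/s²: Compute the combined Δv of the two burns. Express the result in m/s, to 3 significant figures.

Δv_total ≈ 555 m/s

r₁ = 3080 km = 3.080×10⁶ m.
r₂ = 18200 km = 1.820×10⁷ m.
Transfer ellipse a_t = (r₁ + r₂)/2 = 1.064×10⁷ m.
At r₁: circular v_c1 = √(μ/r₁) = 1114 m/s; transfer-periapsis v_p = √[μ(2/r₁ − 1/a_t)] = 1457 m/s.
Δv₁ = v_p − v_c1 = 343.1 m/s.
At r₂: circular v_c2 = √(μ/r₂) = 458.4 m/s; transfer-apoapsis v_a = √[μ(2/r₂ − 1/a_t)] = 246.7 m/s.
Δv₂ = v_c2 − v_a = 211.8 m/s.
Total Δv = Δv₁ + Δv₂ = 554.9 m/s.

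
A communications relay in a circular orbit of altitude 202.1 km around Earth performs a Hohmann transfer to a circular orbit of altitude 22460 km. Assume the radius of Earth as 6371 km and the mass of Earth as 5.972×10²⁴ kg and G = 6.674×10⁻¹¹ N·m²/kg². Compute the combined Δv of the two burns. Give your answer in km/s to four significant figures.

μ = GM = 6.674×10⁻¹¹ × 5.972×10²⁴ = 3.986×10¹⁴ m³/s².
r₁ = 6371 + 202.1 = 6573.1 km = 6.5731×10⁶ m.
r₂ = 6371 + 22460 = 28831 km = 2.8831×10⁷ m.
Transfer ellipse a_t = (r₁ + r₂)/2 = 1.770×10⁷ m.
At r₁: circular v_c1 = √(μ/r₁) = 7787 m/s; transfer-perigee v_p = √[μ(2/r₁ − 1/a_t)] = 9938 m/s.
Δv₁ = v_p − v_c1 = 2151 m/s.
At r₂: circular v_c2 = √(μ/r₂) = 3718 m/s; transfer-apogee v_a = √[μ(2/r₂ − 1/a_t)] = 2266 m/s.
Δv₂ = v_c2 − v_a = 1452 m/s.
Total Δv = Δv₁ + Δv₂ = 3603 m/s = 3.603 km/s.

Δv_total ≈ 3.603 km/s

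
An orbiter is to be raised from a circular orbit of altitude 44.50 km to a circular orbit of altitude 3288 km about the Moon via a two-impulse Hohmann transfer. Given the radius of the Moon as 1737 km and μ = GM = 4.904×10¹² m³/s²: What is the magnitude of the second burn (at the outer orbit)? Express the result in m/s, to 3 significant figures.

Δv ≈ 273 m/s

r₁ = 1737 + 44.50 = 1781.5 km = 1.7815×10⁶ m.
r₂ = 1737 + 3288 = 5025.0 km = 5.0250×10⁶ m.
Transfer ellipse a_t = (r₁ + r₂)/2 = 3.403×10⁶ m.
At r₁: circular v_c1 = √(μ/r₁) = 1659 m/s; transfer-perilune v_p = √[μ(2/r₁ − 1/a_t)] = 2016 m/s.
At r₂: circular v_c2 = √(μ/r₂) = 987.9 m/s; transfer-apolune v_a = √[μ(2/r₂ − 1/a_t)] = 714.7 m/s.
Δv₂ = v_c2 − v_a = 273.1 m/s.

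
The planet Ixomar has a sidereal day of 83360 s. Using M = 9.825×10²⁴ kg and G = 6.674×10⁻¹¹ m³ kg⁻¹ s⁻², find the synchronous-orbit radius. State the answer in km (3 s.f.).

μ = GM = 6.674×10⁻¹¹ × 9.825×10²⁴ = 6.557×10¹⁴ m³/s².
A synchronous orbit has period T, so by Kepler's third law a = (μT²/4π²)^(1/3).
μT²/4π² = 6.557×10¹⁴ × (8.336×10⁴)² / 39.48 = 1.154×10²³ m³.
a = 4.869×10⁷ m = 48688 km.

r_sync ≈ 48700 km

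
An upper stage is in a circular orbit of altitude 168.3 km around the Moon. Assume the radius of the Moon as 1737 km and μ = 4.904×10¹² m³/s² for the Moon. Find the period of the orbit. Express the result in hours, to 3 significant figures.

r = 1737 + 168.3 = 1905.3 km = 1.9053×10⁶ m.
Kepler's third law: T = 2π√(r³/μ) = 2π√((1.905×10⁶)³ / 4.904×10¹²).
r³/μ = 1.410×10⁶ s², so T = 2π × 1.188×10³ = 7.462×10³ s.
Converting: 7.462×10³ s ÷ 3600 = 2.073 hours.

T ≈ 2.07 hours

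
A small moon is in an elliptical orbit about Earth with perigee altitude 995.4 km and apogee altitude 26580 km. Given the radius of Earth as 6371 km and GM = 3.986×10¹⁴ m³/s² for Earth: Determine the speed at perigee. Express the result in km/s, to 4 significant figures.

v ≈ 9.405 km/s

r_p = 6371 + 995.4 = 7366.4 km = 7.3664×10⁶ m.
r_a = 6371 + 26580 = 32951 km = 3.2951×10⁷ m.
Semi-major axis a = (r_p + r_a)/2 = 20159 km = 2.016×10⁷ m.
Vis-viva: v² = μ(2/r − 1/a) = 3.986×10¹⁴ × (2.715×10⁻⁷ − 4.961×10⁻⁸) = 8.845×10⁷ m²/s².
v = 9405 m/s = 9.405 km/s.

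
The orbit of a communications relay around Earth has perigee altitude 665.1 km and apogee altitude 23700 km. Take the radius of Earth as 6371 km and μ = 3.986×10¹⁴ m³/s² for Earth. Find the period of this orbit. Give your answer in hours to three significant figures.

r_p = 6371 + 665.1 = 7036.1 km = 7.0361×10⁶ m.
r_a = 6371 + 23700 = 30071 km = 3.0071×10⁷ m.
Semi-major axis a = (r_p + r_a)/2 = (7036.1 + 30071)/2 = 18554 km = 1.855×10⁷ m.
By Kepler's third law T = 2π√(a³/μ) = 2π × 4.003×10³ = 2.515×10⁴ s.
= 6.986 hours.

T ≈ 6.99 hours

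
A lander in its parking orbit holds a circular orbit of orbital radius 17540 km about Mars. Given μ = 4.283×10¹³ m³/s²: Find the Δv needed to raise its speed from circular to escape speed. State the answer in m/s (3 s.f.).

r = 17540 km = 1.754×10⁷ m.
Circular speed v_c = √(μ/r) = 1563 m/s.
Escape speed v_esc = √(2μ/r) = √2 × v_c = 2210 m/s.
Δv = v_esc − v_c = 647.3 m/s.

Δv ≈ 647 m/s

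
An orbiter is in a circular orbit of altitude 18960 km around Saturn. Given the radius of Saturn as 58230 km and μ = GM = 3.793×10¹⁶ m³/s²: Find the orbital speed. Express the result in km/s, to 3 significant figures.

r = 58230 + 18960 = 77190 km = 7.7190×10⁷ m.
For a circular orbit v = √(μ/r) = √(3.793×10¹⁶ / 7.719×10⁷) = √(4.914×10⁸) = 22170 m/s.
That is 22.17 km/s.

v ≈ 22.2 km/s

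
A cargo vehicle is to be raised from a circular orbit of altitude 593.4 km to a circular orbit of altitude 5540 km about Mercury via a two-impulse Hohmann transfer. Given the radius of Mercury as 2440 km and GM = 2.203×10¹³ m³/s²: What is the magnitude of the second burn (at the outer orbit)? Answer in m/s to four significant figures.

Δv ≈ 428.3 m/s

r₁ = 2440 + 593.4 = 3033.4 km = 3.0334×10⁶ m.
r₂ = 2440 + 5540 = 7980.0 km = 7.9800×10⁶ m.
Transfer ellipse a_t = (r₁ + r₂)/2 = 5.507×10⁶ m.
At r₁: circular v_c1 = √(μ/r₁) = 2695 m/s; transfer-periherm v_p = √[μ(2/r₁ − 1/a_t)] = 3244 m/s.
At r₂: circular v_c2 = √(μ/r₂) = 1662 m/s; transfer-apoherm v_a = √[μ(2/r₂ − 1/a_t)] = 1233 m/s.
Δv₂ = v_c2 − v_a = 428.3 m/s.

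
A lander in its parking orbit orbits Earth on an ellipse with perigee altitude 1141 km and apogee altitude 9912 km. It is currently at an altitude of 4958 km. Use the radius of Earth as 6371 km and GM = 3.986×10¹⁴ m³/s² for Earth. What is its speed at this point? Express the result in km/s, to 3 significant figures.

r_p = 6371 + 1141 = 7512.0 km = 7.5120×10⁶ m.
r_a = 6371 + 9912 = 16283 km = 1.6283×10⁷ m.
r = 6371 + 4958 = 11329 km = 1.133×10⁷ m.
Semi-major axis a = (r_p + r_a)/2 = 11898 km = 1.190×10⁷ m.
Vis-viva: v² = μ(2/r − 1/a) = 3.986×10¹⁴ × (1.765×10⁻⁷ − 8.405×10⁻⁸) = 3.687×10⁷ m²/s².
v = 6072 m/s = 6.072 km/s.

v ≈ 6.07 km/s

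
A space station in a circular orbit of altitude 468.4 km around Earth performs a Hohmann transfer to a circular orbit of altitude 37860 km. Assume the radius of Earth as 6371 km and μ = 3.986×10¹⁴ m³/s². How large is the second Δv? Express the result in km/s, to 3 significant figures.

Δv ≈ 1.45 km/s

r₁ = 6371 + 468.4 = 6839.4 km = 6.8394×10⁶ m.
r₂ = 6371 + 37860 = 44231 km = 4.4231×10⁷ m.
Transfer ellipse a_t = (r₁ + r₂)/2 = 2.554×10⁷ m.
At r₁: circular v_c1 = √(μ/r₁) = 7634 m/s; transfer-perigee v_p = √[μ(2/r₁ − 1/a_t)] = 10050 m/s.
At r₂: circular v_c2 = √(μ/r₂) = 3002 m/s; transfer-apogee v_a = √[μ(2/r₂ − 1/a_t)] = 1554 m/s.
Δv₂ = v_c2 − v_a = 1448 m/s.
= 1.448 km/s.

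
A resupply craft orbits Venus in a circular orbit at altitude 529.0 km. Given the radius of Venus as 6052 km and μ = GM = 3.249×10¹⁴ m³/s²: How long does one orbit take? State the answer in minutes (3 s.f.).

r = 6052 + 529.0 = 6581.0 km = 6.5810×10⁶ m.
Kepler's third law: T = 2π√(r³/μ) = 2π√((6.581×10⁶)³ / 3.249×10¹⁴).
r³/μ = 8.773×10⁵ s², so T = 2π × 9.366×10² = 5.885×10³ s.
Converting: 5.885×10³ s ÷ 60.00 = 98.08 minutes.

T ≈ 98.1 minutes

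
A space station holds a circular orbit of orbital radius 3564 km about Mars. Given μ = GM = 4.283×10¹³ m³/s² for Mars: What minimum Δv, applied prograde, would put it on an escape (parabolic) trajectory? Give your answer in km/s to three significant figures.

r = 3564 km = 3.564×10⁶ m.
Circular speed v_c = √(μ/r) = 3467 m/s.
Escape speed v_esc = √(2μ/r) = √2 × v_c = 4903 m/s.
Δv = v_esc − v_c = 1436 m/s = 1.436 km/s.

Δv ≈ 1.44 km/s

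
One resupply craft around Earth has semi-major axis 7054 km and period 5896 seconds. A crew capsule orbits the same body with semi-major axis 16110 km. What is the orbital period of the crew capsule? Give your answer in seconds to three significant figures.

T₂ ≈ 20300 seconds

Kepler's third law: T² ∝ a³, so T₂ = T₁ (a₂/a₁)^(3/2).
a₂/a₁ = 2.284, (a₂/a₁)^(3/2) = 3.451.
T₂ = 5896 × 3.451 = 20350 seconds.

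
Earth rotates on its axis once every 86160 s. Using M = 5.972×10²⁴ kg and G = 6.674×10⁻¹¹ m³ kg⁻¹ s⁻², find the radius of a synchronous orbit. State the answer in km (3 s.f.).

μ = GM = 6.674×10⁻¹¹ × 5.972×10²⁴ = 3.986×10¹⁴ m³/s².
A synchronous orbit has period T, so by Kepler's third law a = (μT²/4π²)^(1/3).
μT²/4π² = 3.986×10¹⁴ × (8.616×10⁴)² / 39.48 = 7.495×10²² m³.
a = 4.216×10⁷ m = 42162 km.

r_sync ≈ 42200 km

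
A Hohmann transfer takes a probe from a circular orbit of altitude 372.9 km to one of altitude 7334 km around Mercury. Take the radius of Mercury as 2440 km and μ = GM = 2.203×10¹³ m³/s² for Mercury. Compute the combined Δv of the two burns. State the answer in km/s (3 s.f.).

r₁ = 2440 + 372.9 = 2812.9 km = 2.8129×10⁶ m.
r₂ = 2440 + 7334 = 9774.0 km = 9.7740×10⁶ m.
Transfer ellipse a_t = (r₁ + r₂)/2 = 6.293×10⁶ m.
At r₁: circular v_c1 = √(μ/r₁) = 2799 m/s; transfer-periherm v_p = √[μ(2/r₁ − 1/a_t)] = 3488 m/s.
Δv₁ = v_p − v_c1 = 689.0 m/s.
At r₂: circular v_c2 = √(μ/r₂) = 1501 m/s; transfer-apoherm v_a = √[μ(2/r₂ − 1/a_t)] = 1004 m/s.
Δv₂ = v_c2 − v_a = 497.6 m/s.
Total Δv = Δv₁ + Δv₂ = 1187 m/s = 1.187 km/s.

Δv_total ≈ 1.19 km/s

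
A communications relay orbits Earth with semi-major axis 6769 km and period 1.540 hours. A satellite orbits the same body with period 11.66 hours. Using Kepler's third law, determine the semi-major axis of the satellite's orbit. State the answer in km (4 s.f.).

Kepler's third law: a³ ∝ T², so a₂ = a₁ (T₂/T₁)^(2/3).
T₂/T₁ = 7.571, (T₂/T₁)^(2/3) = 3.856.
a₂ = 6769 × 3.856 = 26100 km.

a₂ ≈ 26100 km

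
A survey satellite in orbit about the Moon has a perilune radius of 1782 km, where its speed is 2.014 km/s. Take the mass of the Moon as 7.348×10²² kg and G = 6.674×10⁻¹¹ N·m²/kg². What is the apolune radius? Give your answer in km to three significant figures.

apolune radius ≈ 4990 km

μ = GM = 6.674×10⁻¹¹ × 7.348×10²² = 4.904×10¹² m³/s².
r_p = 1.782×10⁶ m.
Specific energy ε = v²/2 − μ/r = -7.239×10⁵ J/kg, so a = −μ/(2ε) = 3.387×10⁶ m.
The apsides satisfy r_p + r_a = 2a, so the apolune radius is 2a − r_p = 4.993×10⁶ m = 4992.5 km.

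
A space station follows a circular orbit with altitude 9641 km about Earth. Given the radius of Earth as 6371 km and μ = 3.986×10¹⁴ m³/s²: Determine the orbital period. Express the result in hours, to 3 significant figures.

T ≈ 5.60 hours

r = 6371 + 9641 = 16012 km = 1.6012×10⁷ m.
Kepler's third law: T = 2π√(r³/μ) = 2π√((1.601×10⁷)³ / 3.986×10¹⁴).
r³/μ = 1.030×10⁷ s², so T = 2π × 3.209×10³ = 2.016×10⁴ s.
Converting: 2.016×10⁴ s ÷ 3600 = 5.601 hours.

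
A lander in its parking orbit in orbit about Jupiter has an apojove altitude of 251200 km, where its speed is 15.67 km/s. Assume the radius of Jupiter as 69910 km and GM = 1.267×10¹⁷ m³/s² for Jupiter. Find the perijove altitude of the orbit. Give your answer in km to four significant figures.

r_a = 69910 + 251200 = 3.2111×10⁵ km = 3.211×10⁸ m.
Specific energy ε = v²/2 − μ/r = -2.718×10⁸ J/kg, so a = −μ/(2ε) = 2.331×10⁸ m.
The apsides satisfy r_p + r_a = 2a, so the perijove radius is 2a − r_a = 1.451×10⁸ m = 1.4505×10⁵ km.
Perijove altitude = 1.4505×10⁵ − 69910 = 75141 km.

perijove altitude ≈ 75140 km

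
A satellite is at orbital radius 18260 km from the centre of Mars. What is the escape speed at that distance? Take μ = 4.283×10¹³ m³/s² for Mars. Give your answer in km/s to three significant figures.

v_esc ≈ 2.17 km/s

r = 18260 km = 1.826×10⁷ m.
Escape speed v_esc = √(2μ/r) = √(2 × 4.283×10¹³ / 1.826×10⁷) = √(4.691×10⁶) = 2166 m/s.
= 2.166 km/s.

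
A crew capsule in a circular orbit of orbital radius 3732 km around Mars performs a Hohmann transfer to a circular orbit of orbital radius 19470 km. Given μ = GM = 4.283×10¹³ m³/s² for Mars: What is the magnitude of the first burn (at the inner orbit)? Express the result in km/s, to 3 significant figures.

r₁ = 3732 km = 3.732×10⁶ m.
r₂ = 19470 km = 1.947×10⁷ m.
Transfer ellipse a_t = (r₁ + r₂)/2 = 1.160×10⁷ m.
At r₁: circular v_c1 = √(μ/r₁) = 3388 m/s; transfer-periapsis v_p = √[μ(2/r₁ − 1/a_t)] = 4389 m/s.
Δv₁ = v_p − v_c1 = 1001 m/s.
= 1.001 km/s.

Δv ≈ 1.00 km/s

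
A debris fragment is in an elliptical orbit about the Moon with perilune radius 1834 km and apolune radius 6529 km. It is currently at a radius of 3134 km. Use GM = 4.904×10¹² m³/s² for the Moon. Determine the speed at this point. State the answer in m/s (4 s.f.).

v ≈ 1399 m/s

Semi-major axis a = (r_p + r_a)/2 = 4181.5 km = 4.182×10⁶ m.
Vis-viva: v² = μ(2/r − 1/a) = 4.904×10¹² × (6.382×10⁻⁷ − 2.391×10⁻⁷) = 1.957×10⁶ m²/s².
v = 1399 m/s.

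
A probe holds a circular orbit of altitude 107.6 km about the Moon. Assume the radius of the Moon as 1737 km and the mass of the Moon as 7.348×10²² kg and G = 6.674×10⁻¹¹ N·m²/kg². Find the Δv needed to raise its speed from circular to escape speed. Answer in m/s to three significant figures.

μ = GM = 6.674×10⁻¹¹ × 7.348×10²² = 4.904×10¹² m³/s².
r = 1737 + 107.6 = 1844.6 km = 1.8446×10⁶ m.
Circular speed v_c = √(μ/r) = 1631 m/s.
Escape speed v_esc = √(2μ/r) = √2 × v_c = 2306 m/s.
Δv = v_esc − v_c = 675.4 m/s.

Δv ≈ 675 m/s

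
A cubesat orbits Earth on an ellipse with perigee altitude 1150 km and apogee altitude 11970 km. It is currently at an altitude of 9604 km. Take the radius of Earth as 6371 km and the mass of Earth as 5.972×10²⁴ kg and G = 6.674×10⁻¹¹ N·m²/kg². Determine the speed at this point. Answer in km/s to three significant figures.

μ = GM = 6.674×10⁻¹¹ × 5.972×10²⁴ = 3.986×10¹⁴ m³/s².
r_p = 6371 + 1150 = 7521.0 km = 7.5210×10⁶ m.
r_a = 6371 + 11970 = 18341 km = 1.8341×10⁷ m.
r = 6371 + 9604 = 15975 km = 1.598×10⁷ m.
Semi-major axis a = (r_p + r_a)/2 = 12931 km = 1.293×10⁷ m.
Vis-viva: v² = μ(2/r − 1/a) = 3.986×10¹⁴ × (1.252×10⁻⁷ − 7.733×10⁻⁸) = 1.908×10⁷ m²/s².
v = 4368 m/s = 4.368 km/s.

v ≈ 4.37 km/s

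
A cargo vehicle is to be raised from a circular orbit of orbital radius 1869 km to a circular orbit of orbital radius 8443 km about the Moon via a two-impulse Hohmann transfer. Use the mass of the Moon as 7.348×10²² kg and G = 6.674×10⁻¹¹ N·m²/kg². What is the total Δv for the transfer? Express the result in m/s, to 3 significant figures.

Δv_total ≈ 756 m/s

μ = GM = 6.674×10⁻¹¹ × 7.348×10²² = 4.904×10¹² m³/s².
r₁ = 1869 km = 1.869×10⁶ m.
r₂ = 8443 km = 8.443×10⁶ m.
Transfer ellipse a_t = (r₁ + r₂)/2 = 5.156×10⁶ m.
At r₁: circular v_c1 = √(μ/r₁) = 1620 m/s; transfer-perilune v_p = √[μ(2/r₁ − 1/a_t)] = 2073 m/s.
Δv₁ = v_p − v_c1 = 453.0 m/s.
At r₂: circular v_c2 = √(μ/r₂) = 762.1 m/s; transfer-apolune v_a = √[μ(2/r₂ − 1/a_t)] = 458.9 m/s.
Δv₂ = v_c2 − v_a = 303.3 m/s.
Total Δv = Δv₁ + Δv₂ = 756.3 m/s.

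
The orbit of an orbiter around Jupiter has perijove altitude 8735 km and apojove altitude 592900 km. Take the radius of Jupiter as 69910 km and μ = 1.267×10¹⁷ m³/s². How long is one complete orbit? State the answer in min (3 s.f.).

T ≈ 2100 min

r_p = 69910 + 8735 = 78645 km = 7.8645×10⁷ m.
r_a = 69910 + 592900 = 662810 km = 6.6281×10⁸ m.
Semi-major axis a = (r_p + r_a)/2 = (78645 + 6.6281×10⁵)/2 = 3.7073×10⁵ km = 3.707×10⁸ m.
By Kepler's third law T = 2π√(a³/μ) = 2π × 2.005×10⁴ = 1.260×10⁵ s.
= 2100 min.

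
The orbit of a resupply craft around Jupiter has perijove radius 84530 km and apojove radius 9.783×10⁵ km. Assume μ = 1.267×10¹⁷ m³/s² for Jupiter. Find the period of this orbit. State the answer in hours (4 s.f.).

T ≈ 60.07 hours

Semi-major axis a = (r_p + r_a)/2 = (84530 + 9.7830×10⁵)/2 = 5.3142×10⁵ km = 5.314×10⁸ m.
By Kepler's third law T = 2π√(a³/μ) = 2π × 3.442×10⁴ = 2.162×10⁵ s.
= 60.07 hours.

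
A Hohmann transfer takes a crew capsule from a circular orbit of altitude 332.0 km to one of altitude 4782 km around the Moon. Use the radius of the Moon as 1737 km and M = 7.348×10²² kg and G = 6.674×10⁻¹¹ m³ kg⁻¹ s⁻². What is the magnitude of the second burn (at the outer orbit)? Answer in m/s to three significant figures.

Δv ≈ 265 m/s

μ = GM = 6.674×10⁻¹¹ × 7.348×10²² = 4.904×10¹² m³/s².
r₁ = 1737 + 332.0 = 2069.0 km = 2.0690×10⁶ m.
r₂ = 1737 + 4782 = 6519.0 km = 6.5190×10⁶ m.
Transfer ellipse a_t = (r₁ + r₂)/2 = 4.294×10⁶ m.
At r₁: circular v_c1 = √(μ/r₁) = 1540 m/s; transfer-perilune v_p = √[μ(2/r₁ − 1/a_t)] = 1897 m/s.
At r₂: circular v_c2 = √(μ/r₂) = 867.3 m/s; transfer-apolune v_a = √[μ(2/r₂ − 1/a_t)] = 602.1 m/s.
Δv₂ = v_c2 − v_a = 265.3 m/s.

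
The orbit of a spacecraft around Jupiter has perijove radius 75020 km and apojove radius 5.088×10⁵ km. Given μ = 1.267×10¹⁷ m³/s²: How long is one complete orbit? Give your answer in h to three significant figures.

Semi-major axis a = (r_p + r_a)/2 = (75020 + 5.0880×10⁵)/2 = 2.9191×10⁵ km = 2.919×10⁸ m.
By Kepler's third law T = 2π√(a³/μ) = 2π × 1.401×10⁴ = 8.804×10⁴ s.
= 24.45 h.

T ≈ 24.5 h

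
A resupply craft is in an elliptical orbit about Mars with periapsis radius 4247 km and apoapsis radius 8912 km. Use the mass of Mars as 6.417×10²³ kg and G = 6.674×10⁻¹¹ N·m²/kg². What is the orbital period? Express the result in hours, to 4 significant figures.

T ≈ 4.501 hours

μ = GM = 6.674×10⁻¹¹ × 6.417×10²³ = 4.283×10¹³ m³/s².
Semi-major axis a = (r_p + r_a)/2 = (4247.0 + 8912.0)/2 = 6579.5 km = 6.580×10⁶ m.
By Kepler's third law T = 2π√(a³/μ) = 2π × 2.579×10³ = 1.620×10⁴ s.
= 4.501 hours.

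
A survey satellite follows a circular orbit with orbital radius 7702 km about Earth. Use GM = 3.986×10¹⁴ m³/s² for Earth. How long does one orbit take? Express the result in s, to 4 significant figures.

r = 7702 km = 7.702×10⁶ m.
Kepler's third law: T = 2π√(r³/μ) = 2π√((7.702×10⁶)³ / 3.986×10¹⁴).
r³/μ = 1.146×10⁶ s², so T = 2π × 1.071×10³ = 6.727×10³ s.

T ≈ 6727 s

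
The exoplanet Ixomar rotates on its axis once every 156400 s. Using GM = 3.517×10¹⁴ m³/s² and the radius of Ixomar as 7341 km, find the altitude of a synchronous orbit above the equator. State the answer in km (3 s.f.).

A synchronous orbit has period T, so by Kepler's third law a = (μT²/4π²)^(1/3).
μT²/4π² = 3.517×10¹⁴ × (1.564×10⁵)² / 39.48 = 2.179×10²³ m³.
a = 6.018×10⁷ m = 60177 km.
Altitude h = a − R = 60177 − 7341 = 52836 km.

h_sync ≈ 52800 km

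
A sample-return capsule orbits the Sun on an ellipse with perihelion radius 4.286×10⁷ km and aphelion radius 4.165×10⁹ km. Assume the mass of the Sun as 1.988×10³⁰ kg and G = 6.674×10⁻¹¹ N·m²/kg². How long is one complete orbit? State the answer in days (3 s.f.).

μ = GM = 6.674×10⁻¹¹ × 1.988×10³⁰ = 1.327×10²⁰ m³/s².
Semi-major axis a = (r_p + r_a)/2 = (4.2860×10⁷ + 4.1650×10⁹)/2 = 2.1039×10⁹ km = 2.104×10¹² m.
By Kepler's third law T = 2π√(a³/μ) = 2π × 2.649×10⁸ = 1.665×10⁹ s.
= 19270 days.

T ≈ 19300 days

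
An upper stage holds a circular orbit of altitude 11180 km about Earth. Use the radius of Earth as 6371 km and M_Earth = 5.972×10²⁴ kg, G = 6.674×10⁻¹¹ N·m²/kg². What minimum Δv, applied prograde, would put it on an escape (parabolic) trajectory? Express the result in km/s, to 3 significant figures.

Δv ≈ 1.97 km/s

μ = GM = 6.674×10⁻¹¹ × 5.972×10²⁴ = 3.986×10¹⁴ m³/s².
r = 6371 + 11180 = 17551 km = 1.7551×10⁷ m.
Circular speed v_c = √(μ/r) = 4765 m/s.
Escape speed v_esc = √(2μ/r) = √2 × v_c = 6739 m/s.
Δv = v_esc − v_c = 1974 m/s = 1.974 km/s.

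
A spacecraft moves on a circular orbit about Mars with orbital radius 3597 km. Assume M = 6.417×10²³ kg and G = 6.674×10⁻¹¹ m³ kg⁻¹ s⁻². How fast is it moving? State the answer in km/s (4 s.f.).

v ≈ 3.451 km/s

μ = GM = 6.674×10⁻¹¹ × 6.417×10²³ = 4.283×10¹³ m³/s².
r = 3597 km = 3.597×10⁶ m.
For a circular orbit v = √(μ/r) = √(4.283×10¹³ / 3.597×10⁶) = √(1.191×10⁷) = 3451 m/s.
That is 3.451 km/s.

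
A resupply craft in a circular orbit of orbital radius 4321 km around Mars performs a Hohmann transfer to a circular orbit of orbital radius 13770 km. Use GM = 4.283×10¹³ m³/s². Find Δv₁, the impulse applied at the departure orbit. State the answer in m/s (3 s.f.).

Δv ≈ 736 m/s

r₁ = 4321 km = 4.321×10⁶ m.
r₂ = 13770 km = 1.377×10⁷ m.
Transfer ellipse a_t = (r₁ + r₂)/2 = 9.046×10⁶ m.
At r₁: circular v_c1 = √(μ/r₁) = 3148 m/s; transfer-periapsis v_p = √[μ(2/r₁ − 1/a_t)] = 3884 m/s.
Δv₁ = v_p − v_c1 = 736.1 m/s.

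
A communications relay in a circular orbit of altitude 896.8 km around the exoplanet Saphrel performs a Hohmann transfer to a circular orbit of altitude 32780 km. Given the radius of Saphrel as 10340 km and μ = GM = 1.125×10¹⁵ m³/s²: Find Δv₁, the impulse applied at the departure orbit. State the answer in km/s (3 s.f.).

Δv ≈ 2.60 km/s

r₁ = 10340 + 896.8 = 11237 km = 1.1237×10⁷ m.
r₂ = 10340 + 32780 = 43120 km = 4.3120×10⁷ m.
Transfer ellipse a_t = (r₁ + r₂)/2 = 2.718×10⁷ m.
At r₁: circular v_c1 = √(μ/r₁) = 10010 m/s; transfer-periapsis v_p = √[μ(2/r₁ − 1/a_t)] = 12600 m/s.
Δv₁ = v_p − v_c1 = 2597 m/s.
= 2.597 km/s.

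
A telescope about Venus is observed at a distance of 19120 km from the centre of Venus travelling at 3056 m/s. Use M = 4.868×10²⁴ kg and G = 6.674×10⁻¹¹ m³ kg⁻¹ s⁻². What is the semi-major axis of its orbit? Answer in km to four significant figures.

a ≈ 13180 km

μ = GM = 6.674×10⁻¹¹ × 4.868×10²⁴ = 3.249×10¹⁴ m³/s².
r = 1.912×10⁷ m.
Specific orbital energy ε = v²/2 − μ/r = (3056)²/2 − 3.249×10¹⁴/1.912×10⁷ = -1.232×10⁷ J/kg.
Since ε = −μ/(2a), a = −μ/(2ε) = 1.318×10⁷ m = 13183 km.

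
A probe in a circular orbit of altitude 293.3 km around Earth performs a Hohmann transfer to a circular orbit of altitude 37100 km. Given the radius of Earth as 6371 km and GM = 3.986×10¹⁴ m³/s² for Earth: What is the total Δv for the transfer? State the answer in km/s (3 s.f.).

Δv_total ≈ 3.92 km/s

r₁ = 6371 + 293.3 = 6664.3 km = 6.6643×10⁶ m.
r₂ = 6371 + 37100 = 43471 km = 4.3471×10⁷ m.
Transfer ellipse a_t = (r₁ + r₂)/2 = 2.507×10⁷ m.
At r₁: circular v_c1 = √(μ/r₁) = 7734 m/s; transfer-perigee v_p = √[μ(2/r₁ − 1/a_t)] = 10180 m/s.
Δv₁ = v_p − v_c1 = 2451 m/s.
At r₂: circular v_c2 = √(μ/r₂) = 3028 m/s; transfer-apogee v_a = √[μ(2/r₂ − 1/a_t)] = 1561 m/s.
Δv₂ = v_c2 − v_a = 1467 m/s.
Total Δv = Δv₁ + Δv₂ = 3917 m/s = 3.917 km/s.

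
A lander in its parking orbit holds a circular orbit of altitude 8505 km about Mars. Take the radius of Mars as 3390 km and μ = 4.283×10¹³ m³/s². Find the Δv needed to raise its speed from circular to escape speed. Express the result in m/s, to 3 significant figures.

r = 3390 + 8505 = 11895 km = 1.1895×10⁷ m.
Circular speed v_c = √(μ/r) = 1898 m/s.
Escape speed v_esc = √(2μ/r) = √2 × v_c = 2684 m/s.
Δv = v_esc − v_c = 786.0 m/s.

Δv ≈ 786 m/s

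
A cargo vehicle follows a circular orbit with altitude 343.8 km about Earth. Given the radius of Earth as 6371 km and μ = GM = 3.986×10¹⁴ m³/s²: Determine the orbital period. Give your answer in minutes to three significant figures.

r = 6371 + 343.8 = 6714.8 km = 6.7148×10⁶ m.
Kepler's third law: T = 2π√(r³/μ) = 2π√((6.715×10⁶)³ / 3.986×10¹⁴).
r³/μ = 7.596×10⁵ s², so T = 2π × 8.715×10² = 5.476×10³ s.
Converting: 5.476×10³ s ÷ 60.00 = 91.27 minutes.

T ≈ 91.3 minutes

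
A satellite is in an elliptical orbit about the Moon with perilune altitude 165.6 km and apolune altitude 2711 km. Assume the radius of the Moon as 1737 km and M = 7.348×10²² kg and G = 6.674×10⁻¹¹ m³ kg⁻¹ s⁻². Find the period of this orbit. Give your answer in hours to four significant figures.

μ = GM = 6.674×10⁻¹¹ × 7.348×10²² = 4.904×10¹² m³/s².
r_p = 1737 + 165.6 = 1902.6 km = 1.9026×10⁶ m.
r_a = 1737 + 2711 = 4448.0 km = 4.4480×10⁶ m.
Semi-major axis a = (r_p + r_a)/2 = (1902.6 + 4448.0)/2 = 3175.3 km = 3.175×10⁶ m.
By Kepler's third law T = 2π√(a³/μ) = 2π × 2.555×10³ = 1.605×10⁴ s.
= 4.459 hours.

T ≈ 4.459 hours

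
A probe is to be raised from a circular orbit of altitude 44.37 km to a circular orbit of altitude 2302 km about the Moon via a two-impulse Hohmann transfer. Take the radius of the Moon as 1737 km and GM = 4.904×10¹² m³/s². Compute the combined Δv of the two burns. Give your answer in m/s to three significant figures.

r₁ = 1737 + 44.37 = 1781.4 km = 1.7814×10⁶ m.
r₂ = 1737 + 2302 = 4039.0 km = 4.0390×10⁶ m.
Transfer ellipse a_t = (r₁ + r₂)/2 = 2.910×10⁶ m.
At r₁: circular v_c1 = √(μ/r₁) = 1659 m/s; transfer-perilune v_p = √[μ(2/r₁ − 1/a_t)] = 1955 m/s.
Δv₁ = v_p − v_c1 = 295.5 m/s.
At r₂: circular v_c2 = √(μ/r₂) = 1102 m/s; transfer-apolune v_a = √[μ(2/r₂ − 1/a_t)] = 862.1 m/s.
Δv₂ = v_c2 − v_a = 239.8 m/s.
Total Δv = Δv₁ + Δv₂ = 535.3 m/s.

Δv_total ≈ 535 m/s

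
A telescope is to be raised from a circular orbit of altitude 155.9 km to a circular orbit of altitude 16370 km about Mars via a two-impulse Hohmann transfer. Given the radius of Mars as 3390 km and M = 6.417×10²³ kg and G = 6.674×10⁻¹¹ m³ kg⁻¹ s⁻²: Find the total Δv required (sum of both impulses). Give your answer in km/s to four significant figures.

Δv_total ≈ 1.710 km/s

μ = GM = 6.674×10⁻¹¹ × 6.417×10²³ = 4.283×10¹³ m³/s².
r₁ = 3390 + 155.9 = 3545.9 km = 3.5459×10⁶ m.
r₂ = 3390 + 16370 = 19760 km = 1.9760×10⁷ m.
Transfer ellipse a_t = (r₁ + r₂)/2 = 1.165×10⁷ m.
At r₁: circular v_c1 = √(μ/r₁) = 3475 m/s; transfer-periapsis v_p = √[μ(2/r₁ − 1/a_t)] = 4526 m/s.
Δv₁ = v_p − v_c1 = 1050 m/s.
At r₂: circular v_c2 = √(μ/r₂) = 1472 m/s; transfer-apoapsis v_a = √[μ(2/r₂ − 1/a_t)] = 812.1 m/s.
Δv₂ = v_c2 − v_a = 660.1 m/s.
Total Δv = Δv₁ + Δv₂ = 1710 m/s = 1.710 km/s.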